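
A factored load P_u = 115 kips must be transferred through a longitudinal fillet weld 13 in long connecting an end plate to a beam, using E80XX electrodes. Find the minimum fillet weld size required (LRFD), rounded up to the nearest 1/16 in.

E80XX → F_EXX = 80 ksi.
Total weld length L = 13 in.
Required throat t_e = P_u / (φ × 0.6 F_EXX × L) = 115 / (0.75 × 0.6 × 80 × 13) = 0.2457 in.
Required leg w = t_e / 0.707 = 0.3476 in → use 3/8 in.

w = 3/8 in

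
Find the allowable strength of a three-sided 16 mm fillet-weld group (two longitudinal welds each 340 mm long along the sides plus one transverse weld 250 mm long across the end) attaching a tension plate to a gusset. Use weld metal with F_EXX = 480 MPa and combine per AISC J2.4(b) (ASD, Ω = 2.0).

t_e = 0.707 × 16 = 11.31 mm.
R_nwl = 0.6 × 480 × 11.31 × 680 × 10⁻³ = 2215 kN (longitudinal, 2 welds).
R_nwt = 0.6 × 480 × 11.31 × 250 × 10⁻³ = 814.5 kN (transverse, base value).
(i) R_nwl + R_nwt = 3030 kN; (ii) 0.85 R_nwl + 1.5 R_nwt = 3105 kN.
R_n = max = 3105 kN [governs: (ii)]; R_n/Ω = 1552 kN.

R_n/Ω ≈ 1550 kN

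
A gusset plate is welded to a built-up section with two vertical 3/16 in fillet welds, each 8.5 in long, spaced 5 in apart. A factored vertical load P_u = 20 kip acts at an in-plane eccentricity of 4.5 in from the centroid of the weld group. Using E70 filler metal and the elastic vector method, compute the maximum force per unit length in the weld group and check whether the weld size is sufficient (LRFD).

f_max ≈ 2.91 kip/in; adequate

E70XX → F_EXX = 70 ksi.
Total weld length L_w = 17 in. Treat welds as unit-width lines.
Polar moment about centroid: J = 2[d³/12 + d(b/2)²] = 2[8.5³/12 + 8.5×2.5²] = 208.6 in³.
Direct shear f_v = P/L_w = 20 / 17 = 1.176 kip/in (vertical).
Torsion M = P·e = 20 × 4.5 = 90 kip·in.
Critical point at (x, y) = (2.5, 4.25) from centroid. f_tx = M·y/J = 1.834 kip/in; f_ty = M·x/J = 1.079 kip/in.
Resultant f_max = √[f_tx² + (f_v + f_ty)²] = √[1.834² + (1.176 + 1.079)²] = 2.906 kip/in.
Capacity per unit length: φr_n = 0.75 × 0.6 × 70 × (0.707 × 0.1875) = 4.176 kip/in.
2.906 ≤ 4.176 → adequate.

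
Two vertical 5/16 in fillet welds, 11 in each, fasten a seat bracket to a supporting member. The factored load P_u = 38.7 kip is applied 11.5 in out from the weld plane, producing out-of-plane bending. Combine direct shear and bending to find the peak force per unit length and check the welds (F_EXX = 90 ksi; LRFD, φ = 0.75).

f_max ≈ 11.2 kip/in; NOT adequate

L_w = 2 × 11 = 22 in; section modulus (unit throat) S = 2 × L²/6 = 40.33 in².
Direct shear f_v = P/L_w = 38.7/22 = 1.759 kip/in.
Moment M = P × e = 38.7 × 11.5 = 445.05 kip·in; bending f_b = M/S = 11.03 kip/in.
f_max = √(f_v² + f_b²) = √(1.759² + 11.03²) = 11.17 kip/in.
φr_n = 0.75 × 0.6 × 90 × (0.707 × 0.3125) = 8.948 kip/in → NOT adequate.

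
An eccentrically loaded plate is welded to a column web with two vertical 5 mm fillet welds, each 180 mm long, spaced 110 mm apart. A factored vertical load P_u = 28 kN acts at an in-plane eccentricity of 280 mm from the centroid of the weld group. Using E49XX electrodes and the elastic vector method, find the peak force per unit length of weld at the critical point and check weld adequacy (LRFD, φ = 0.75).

f_max ≈ 447 N/mm; adequate

E49XX → F_EXX = 490 MPa.
Total weld length L_w = 360 mm. Treat welds as unit-width lines.
Polar moment about centroid: J = 2[d³/12 + d(b/2)²] = 2[180³/12 + 180×55²] = 2061000 mm³.
Direct shear f_v = P/L_w = 28×10³ / 360 = 77.78 N/mm (vertical).
Torsion M = P·e = 28×10³ × 280 = 7840000 N·mm.
Critical point at (x, y) = (55, 90) from centroid. f_tx = M·y/J = 342.4 N/mm; f_ty = M·x/J = 209.2 N/mm.
Resultant f_max = √[f_tx² + (f_v + f_ty)²] = √[342.4² + (77.78 + 209.2)²] = 446.7 N/mm.
Capacity per unit length: φr_n = 0.75 × 0.6 × 490 × (0.707 × 5) = 779.5 N/mm.
446.7 ≤ 779.5 → adequate.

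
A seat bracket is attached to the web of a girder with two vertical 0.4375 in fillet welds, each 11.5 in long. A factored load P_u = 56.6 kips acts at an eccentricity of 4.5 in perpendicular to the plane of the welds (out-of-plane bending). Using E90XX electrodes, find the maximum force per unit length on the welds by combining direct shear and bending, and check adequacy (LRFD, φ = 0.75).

f_max ≈ 6.28 kip/in; adequate

E90XX → F_EXX = 90 ksi.
L_w = 2 × 11.5 = 23 in; section modulus (unit throat) S = 2 × L²/6 = 44.08 in².
Direct shear f_v = P/L_w = 56.6/23 = 2.461 kip/in.
Moment M = P × e = 56.6 × 4.5 = 254.7 kip·in; bending f_b = M/S = 5.778 kip/in.
f_max = √(f_v² + f_b²) = √(2.461² + 5.778²) = 6.28 kip/in.
φr_n = 0.75 × 0.6 × 90 × (0.707 × 0.4375) = 12.53 kip/in → adequate.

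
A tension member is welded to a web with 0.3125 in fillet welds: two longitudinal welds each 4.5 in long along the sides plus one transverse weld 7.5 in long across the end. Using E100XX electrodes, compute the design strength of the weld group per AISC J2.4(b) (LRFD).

E100XX → F_EXX = 100 ksi.
t_e = 0.707 × 0.3125 = 0.2209 in.
R_nwl = 0.6 × 100 × 0.2209 × 9 = 119.3 kips (longitudinal, 2 welds).
R_nwt = 0.6 × 100 × 0.2209 × 7.5 = 99.42 kips (transverse, base value).
(i) R_nwl + R_nwt = 218.7 kips; (ii) 0.85 R_nwl + 1.5 R_nwt = 250.5 kips.
R_n = max = 250.5 kips [governs: (ii)]; φR_n = 187.9 kips.

φR_n ≈ 188 kips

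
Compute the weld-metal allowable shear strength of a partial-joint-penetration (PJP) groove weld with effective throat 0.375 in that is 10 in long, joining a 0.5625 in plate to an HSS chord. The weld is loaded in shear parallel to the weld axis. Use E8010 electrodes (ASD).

E80XX → F_EXX = 80 ksi.
Effective throat (given) t_e = 0.375 in.
A_we = 0.375 × 10 = 3.75 in².
F_nw = 0.6 F_EXX = 48 ksi.
R_n/Ω = (48 × 3.75) / 2.0 = 90 kip.

R_n/Ω ≈ 90 kip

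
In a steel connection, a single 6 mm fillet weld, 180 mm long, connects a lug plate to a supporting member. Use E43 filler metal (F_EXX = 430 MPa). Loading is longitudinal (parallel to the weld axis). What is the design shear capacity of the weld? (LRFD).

Effective throat t_e = 0.707 × 6 = 4.242 mm.
Total length L = 180 mm; A_we = 4.242 × 180 = 763.6 mm².
F_nw = 0.6 F_EXX = 0.6 × 430 = 258 MPa.
φR_n = 0.75 × 258 × 763.6 × 10⁻³ = 147.7 kN.

φR_n ≈ 148 kN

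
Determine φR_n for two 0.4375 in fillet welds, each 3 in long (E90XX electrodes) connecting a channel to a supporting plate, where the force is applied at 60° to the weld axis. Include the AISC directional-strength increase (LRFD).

E90XX → F_EXX = 90 ksi.
t_e = 0.707 × 0.4375 = 0.3093 in; A_we = 0.3093 × 6 = 1.856 in².
Directional factor: 1.0 + 0.5 sin^1.5(60°) = 1.403.
F_nw = 0.6 × 90 × 1.403 = 75.76 ksi.
φR_n = 0.75 × 75.76 × 1.856 = 105.5 kip.

φR_n ≈ 105 kip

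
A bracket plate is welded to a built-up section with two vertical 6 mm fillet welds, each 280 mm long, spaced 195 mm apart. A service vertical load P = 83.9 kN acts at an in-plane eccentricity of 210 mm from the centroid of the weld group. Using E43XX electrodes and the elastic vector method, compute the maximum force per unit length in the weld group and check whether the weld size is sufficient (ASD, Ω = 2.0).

f_max ≈ 438 N/mm; adequate

E43XX → F_EXX = 430 MPa.
Total weld length L_w = 560 mm. Treat welds as unit-width lines.
Polar moment about centroid: J = 2[d³/12 + d(b/2)²] = 2[280³/12 + 280×97.5²] = 8982000 mm³.
Direct shear f_v = P/L_w = 83.9×10³ / 560 = 149.8 N/mm (vertical).
Torsion M = P·e = 83.9×10³ × 210 = 17619000 N·mm.
Critical point at (x, y) = (97.5, 140) from centroid. f_tx = M·y/J = 274.6 N/mm; f_ty = M·x/J = 191.3 N/mm.
Resultant f_max = √[f_tx² + (f_v + f_ty)²] = √[274.6² + (149.8 + 191.3)²] = 437.9 N/mm.
Capacity per unit length: r_n/Ω = (1/2.0) × 0.6 × 430 × (0.707 × 6) = 547.2 N/mm.
437.9 ≤ 547.2 → adequate.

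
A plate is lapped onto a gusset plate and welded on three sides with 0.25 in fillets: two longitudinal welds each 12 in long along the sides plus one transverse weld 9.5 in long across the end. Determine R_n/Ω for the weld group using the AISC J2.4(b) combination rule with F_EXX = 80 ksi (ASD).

R_n/Ω ≈ 147 kips

t_e = 0.707 × 0.25 = 0.1767 in.
R_nwl = 0.6 × 80 × 0.1767 × 24 = 203.6 kips (longitudinal, 2 welds).
R_nwt = 0.6 × 80 × 0.1767 × 9.5 = 80.6 kips (transverse, base value).
(i) R_nwl + R_nwt = 284.2 kips; (ii) 0.85 R_nwl + 1.5 R_nwt = 294 kips.
R_n = max = 294 kips [governs: (ii)]; R_n/Ω = 147 kips.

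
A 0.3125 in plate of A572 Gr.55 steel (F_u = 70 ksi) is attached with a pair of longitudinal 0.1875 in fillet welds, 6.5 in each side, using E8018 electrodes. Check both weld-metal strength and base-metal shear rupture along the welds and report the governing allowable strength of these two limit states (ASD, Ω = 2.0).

E80XX → F_EXX = 80 ksi.
t_e = 0.707 × 0.1875 = 0.1326 in; L = 13 in.
Weld metal: R_n/Ω = (1/2.0) × 0.6 × 80 × 0.1326 × 13 = 41.36 kips.
Base metal (shear rupture): R_n/Ω = (1/2.0) × 0.6 × 70 × 0.3125 × 13 = 85.31 kips.
Governing: weld metal.

R_n/Ω ≈ 41.4 kips (weld metal governs)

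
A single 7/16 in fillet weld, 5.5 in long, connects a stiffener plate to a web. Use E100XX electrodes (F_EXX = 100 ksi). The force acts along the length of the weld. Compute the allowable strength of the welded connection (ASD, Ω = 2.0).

Effective throat t_e = 0.707 × 0.4375 = 0.3093 in.
Total length L = 5.5 in; A_we = 0.3093 × 5.5 = 1.701 in².
F_nw = 0.6 F_EXX = 0.6 × 100 = 60 ksi.
R_n = 60 × 1.701 = 102.1 kip; R_n/Ω = 102.1/2.0 = 51.04 kip.

R_n/Ω ≈ 51 kip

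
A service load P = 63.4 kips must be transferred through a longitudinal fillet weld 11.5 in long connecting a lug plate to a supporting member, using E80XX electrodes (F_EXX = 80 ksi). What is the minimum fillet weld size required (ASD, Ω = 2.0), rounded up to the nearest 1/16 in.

w = 3/8 in

Total weld length L = 11.5 in.
Required throat t_e = P × Ω / (0.6 F_EXX × L) = 63.4 × 2.0 / (0.6 × 80 × 11.5) = 0.2297 in.
Required leg w = t_e / 0.707 = 0.3249 in → use 3/8 in.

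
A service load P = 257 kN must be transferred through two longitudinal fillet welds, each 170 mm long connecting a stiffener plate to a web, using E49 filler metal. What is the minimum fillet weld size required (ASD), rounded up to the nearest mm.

E49XX → F_EXX = 490 MPa.
Total weld length L = 340 mm.
Required throat t_e = P × Ω / (0.6 F_EXX × L) = 257 × 2.0 / (0.6 × 490 × 340 × 10⁻³) = 5.142 mm.
Required leg w = t_e / 0.707 = 7.273 mm → use 8 mm.

w = 8 mm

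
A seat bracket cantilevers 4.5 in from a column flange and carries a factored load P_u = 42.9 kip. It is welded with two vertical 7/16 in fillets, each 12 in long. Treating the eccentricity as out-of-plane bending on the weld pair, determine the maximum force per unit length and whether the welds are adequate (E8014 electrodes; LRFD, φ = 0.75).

E80XX → F_EXX = 80 ksi.
L_w = 2 × 12 = 24 in; section modulus (unit throat) S = 2 × L²/6 = 48 in².
Direct shear f_v = P/L_w = 42.9/24 = 1.787 kip/in.
Moment M = P × e = 42.9 × 4.5 = 193.05 kip·in; bending f_b = M/S = 4.022 kip/in.
f_max = √(f_v² + f_b²) = √(1.787² + 4.022²) = 4.401 kip/in.
φr_n = 0.75 × 0.6 × 80 × (0.707 × 0.4375) = 11.14 kip/in → adequate.

f_max ≈ 4.4 kip/in; adequate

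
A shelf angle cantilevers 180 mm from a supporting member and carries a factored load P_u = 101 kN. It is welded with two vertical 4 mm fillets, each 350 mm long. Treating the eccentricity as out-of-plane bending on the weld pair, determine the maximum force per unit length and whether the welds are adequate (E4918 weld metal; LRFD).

E49XX → F_EXX = 490 MPa.
L_w = 2 × 350 = 700 mm; section modulus (unit throat) S = 2 × L²/6 = 40830 mm².
Direct shear f_v = P/L_w = 101×10³/700 = 144.3 N/mm.
Moment M = P × e = 101×10³ × 180 = 18180000 N·mm; bending f_b = M/S = 445.2 N/mm.
f_max = √(f_v² + f_b²) = √(144.3² + 445.2²) = 468 N/mm.
φr_n = 0.75 × 0.6 × 490 × (0.707 × 4) = 623.6 N/mm → adequate.

f_max ≈ 468 N/mm; adequate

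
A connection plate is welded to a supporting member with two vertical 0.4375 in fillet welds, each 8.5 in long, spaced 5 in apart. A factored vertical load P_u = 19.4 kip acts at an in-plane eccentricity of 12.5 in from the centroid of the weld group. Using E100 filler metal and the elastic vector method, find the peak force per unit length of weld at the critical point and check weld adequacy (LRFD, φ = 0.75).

E100XX → F_EXX = 100 ksi.
Total weld length L_w = 17 in. Treat welds as unit-width lines.
Polar moment about centroid: J = 2[d³/12 + d(b/2)²] = 2[8.5³/12 + 8.5×2.5²] = 208.6 in³.
Direct shear f_v = P/L_w = 19.4 / 17 = 1.141 kip/in (vertical).
Torsion M = P·e = 19.4 × 12.5 = 242.5 kip·in.
Critical point at (x, y) = (2.5, 4.25) from centroid. f_tx = M·y/J = 4.941 kip/in; f_ty = M·x/J = 2.906 kip/in.
Resultant f_max = √[f_tx² + (f_v + f_ty)²] = √[4.941² + (1.141 + 2.906)²] = 6.387 kip/in.
Capacity per unit length: φr_n = 0.75 × 0.6 × 100 × (0.707 × 0.4375) = 13.92 kip/in.
6.387 ≤ 13.92 → adequate.

f_max ≈ 6.39 kip/in; adequate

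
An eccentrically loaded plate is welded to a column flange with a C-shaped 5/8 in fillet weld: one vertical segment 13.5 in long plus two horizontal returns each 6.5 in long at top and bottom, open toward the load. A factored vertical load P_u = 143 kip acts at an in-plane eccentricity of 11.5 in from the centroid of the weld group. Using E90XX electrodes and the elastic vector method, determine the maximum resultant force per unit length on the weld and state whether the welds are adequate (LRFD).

E90XX → F_EXX = 90 ksi.
Total weld length L_w = 26.5 in. Treat welds as unit-width lines.
Centroid: x̄ = 2×6.5×3.25 / 26.5 = 1.594 in from the vertical weld.
Polar moment about centroid: J = I_x + I_y = [13.5³/12 + 2×6.5×6.75²] + [13.5×1.594² + 2(6.5³/12 + 6.5×1.656²)] = 913.1 in³.
Direct shear f_v = P/L_w = 143 / 26.5 = 5.396 kip/in (vertical).
Torsion M = P·e = 143 × 11.5 = 1644.5 kip·in.
Critical point at (x, y) = (4.906, 6.75) from centroid. f_tx = M·y/J = 12.16 kip/in; f_ty = M·x/J = 8.835 kip/in.
Resultant f_max = √[f_tx² + (f_v + f_ty)²] = √[12.16² + (5.396 + 8.835)²] = 18.72 kip/in.
Capacity per unit length: φr_n = 0.75 × 0.6 × 90 × (0.707 × 0.625) = 17.9 kip/in.
18.72 > 17.9 → NOT adequate.

f_max ≈ 18.7 kip/in; NOT adequate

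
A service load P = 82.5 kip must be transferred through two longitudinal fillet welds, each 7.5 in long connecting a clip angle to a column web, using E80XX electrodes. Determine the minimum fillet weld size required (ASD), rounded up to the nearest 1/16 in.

w = 3/8 in

E80XX → F_EXX = 80 ksi.
Total weld length L = 15 in.
Required throat t_e = P × Ω / (0.6 F_EXX × L) = 82.5 × 2.0 / (0.6 × 80 × 15) = 0.2292 in.
Required leg w = t_e / 0.707 = 0.3241 in → use 3/8 in.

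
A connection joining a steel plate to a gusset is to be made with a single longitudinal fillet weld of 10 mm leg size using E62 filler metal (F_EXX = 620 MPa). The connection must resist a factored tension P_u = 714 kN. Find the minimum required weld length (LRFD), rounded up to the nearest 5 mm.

L = 365 mm

Throat t_e = 0.707 × 10 = 7.07 mm.
φr_n = 0.75 × 0.6 × 620 × 7.07 × 10⁻³ = 1.973 kN/mm.
L_req = P_u / φr_n = 714 / 1.973 = 362 mm total.
Round up → use L = 365 mm.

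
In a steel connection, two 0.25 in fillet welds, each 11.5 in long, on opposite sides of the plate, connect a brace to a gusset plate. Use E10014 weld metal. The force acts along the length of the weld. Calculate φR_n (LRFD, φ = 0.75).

φR_n ≈ 183 kips

E100XX → F_EXX = 100 ksi.
Effective throat t_e = 0.707 × 0.25 = 0.1767 in.
Total length L = 23 in; A_we = 0.1767 × 23 = 4.065 in².
F_nw = 0.6 F_EXX = 0.6 × 100 = 60 ksi.
φR_n = 0.75 × 60 × 4.065 = 182.9 kips.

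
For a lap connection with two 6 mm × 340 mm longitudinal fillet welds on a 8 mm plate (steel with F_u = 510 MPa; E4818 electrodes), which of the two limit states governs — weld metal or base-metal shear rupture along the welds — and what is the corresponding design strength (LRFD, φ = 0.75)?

E48XX → F_EXX = 480 MPa.
t_e = 0.707 × 6 = 4.242 mm; L = 680 mm.
Weld metal: φR_n = 0.75 × 0.6 × 480 × 4.242 × 680 × 10⁻³ = 623.1 kN.
Base metal (shear rupture): φR_n = 0.75 × 0.6 × 510 × 8 × 680 × 10⁻³ = 1248 kN.
Governing: weld metal.

φR_n ≈ 623 kN (weld metal governs)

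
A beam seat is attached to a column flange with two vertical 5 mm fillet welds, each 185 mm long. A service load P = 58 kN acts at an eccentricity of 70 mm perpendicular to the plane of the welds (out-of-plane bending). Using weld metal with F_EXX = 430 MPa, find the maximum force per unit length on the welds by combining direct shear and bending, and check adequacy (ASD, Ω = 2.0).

L_w = 2 × 185 = 370 mm; section modulus (unit throat) S = 2 × L²/6 = 11410 mm².
Direct shear f_v = P/L_w = 58×10³/370 = 156.8 N/mm.
Moment M = P × e = 58×10³ × 70 = 4060000 N·mm; bending f_b = M/S = 355.9 N/mm.
f_max = √(f_v² + f_b²) = √(156.8² + 355.9²) = 388.9 N/mm.
r_n/Ω = (1/2.0) × 0.6 × 430 × (0.707 × 5) = 456 N/mm → adequate.

f_max ≈ 389 N/mm; adequate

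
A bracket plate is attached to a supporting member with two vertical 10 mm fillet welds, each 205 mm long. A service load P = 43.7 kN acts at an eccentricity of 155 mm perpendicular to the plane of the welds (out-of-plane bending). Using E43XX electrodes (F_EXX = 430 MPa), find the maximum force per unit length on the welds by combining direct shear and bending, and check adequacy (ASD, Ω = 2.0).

L_w = 2 × 205 = 410 mm; section modulus (unit throat) S = 2 × L²/6 = 14010 mm².
Direct shear f_v = P/L_w = 43.7×10³/410 = 106.6 N/mm.
Moment M = P × e = 43.7×10³ × 155 = 6773500 N·mm; bending f_b = M/S = 483.5 N/mm.
f_max = √(f_v² + f_b²) = √(106.6² + 483.5²) = 495.1 N/mm.
r_n/Ω = (1/2.0) × 0.6 × 430 × (0.707 × 10) = 912 N/mm → adequate.

f_max ≈ 495 N/mm; adequate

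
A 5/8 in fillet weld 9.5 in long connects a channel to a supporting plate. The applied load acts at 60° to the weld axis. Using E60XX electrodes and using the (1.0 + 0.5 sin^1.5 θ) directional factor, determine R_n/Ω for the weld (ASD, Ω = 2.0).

E60XX → F_EXX = 60 ksi.
t_e = 0.707 × 0.625 = 0.4419 in; A_we = 0.4419 × 9.5 = 4.198 in².
Directional factor: 1.0 + 0.5 sin^1.5(60°) = 1.403.
F_nw = 0.6 × 60 × 1.403 = 50.51 ksi.
R_n/Ω = (50.51 × 4.198) / 2.0 = 106 kip.

R_n/Ω ≈ 106 kip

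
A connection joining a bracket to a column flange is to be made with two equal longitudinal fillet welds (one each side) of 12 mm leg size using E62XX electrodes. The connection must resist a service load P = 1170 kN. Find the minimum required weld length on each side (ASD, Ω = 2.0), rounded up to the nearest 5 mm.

E62XX → F_EXX = 620 MPa.
Throat t_e = 0.707 × 12 = 8.484 mm.
r_n/Ω = (0.6 × 620 × 8.484) / 2.0 = 1578 N/mm = 1.578 kN/mm.
L_req = P / (r_n/Ω) = 1170 / 1.578 = 741.4 mm total.
Per side: 741.4 / 2 = 370.7 mm.
Round up → use L = 375 mm on each side.

L = 375 mm on each side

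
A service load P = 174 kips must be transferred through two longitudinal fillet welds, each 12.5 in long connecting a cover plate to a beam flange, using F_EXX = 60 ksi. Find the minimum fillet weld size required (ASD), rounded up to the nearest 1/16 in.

Total weld length L = 25 in.
Required throat t_e = P × Ω / (0.6 F_EXX × L) = 174 × 2.0 / (0.6 × 60 × 25) = 0.3867 in.
Required leg w = t_e / 0.707 = 0.5469 in → use 9/16 in.

w = 9/16 in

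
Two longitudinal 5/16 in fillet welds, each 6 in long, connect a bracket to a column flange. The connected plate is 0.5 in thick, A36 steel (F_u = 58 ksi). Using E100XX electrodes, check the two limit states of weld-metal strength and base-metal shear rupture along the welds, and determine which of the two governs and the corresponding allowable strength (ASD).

R_n/Ω ≈ 79.5 kips (weld metal governs)

E100XX → F_EXX = 100 ksi.
t_e = 0.707 × 0.3125 = 0.2209 in; L = 12 in.
Weld metal: R_n/Ω = (1/2.0) × 0.6 × 100 × 0.2209 × 12 = 79.54 kips.
Base metal (shear rupture): R_n/Ω = (1/2.0) × 0.6 × 58 × 0.5 × 12 = 104.4 kips.
Governing: weld metal.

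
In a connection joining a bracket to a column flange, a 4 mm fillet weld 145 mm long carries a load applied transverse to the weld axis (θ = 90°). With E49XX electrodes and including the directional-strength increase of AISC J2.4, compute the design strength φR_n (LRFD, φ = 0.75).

E49XX → F_EXX = 490 MPa.
t_e = 0.707 × 4 = 2.828 mm; A_we = 2.828 × 145 = 410.1 mm².
Directional factor: 1.0 + 0.5 sin^1.5(90°) = 1.5.
F_nw = 0.6 × 490 × 1.5 = 441 MPa.
φR_n = 0.75 × 441 × 410.1 × 10⁻³ = 135.6 kN.

φR_n ≈ 136 kN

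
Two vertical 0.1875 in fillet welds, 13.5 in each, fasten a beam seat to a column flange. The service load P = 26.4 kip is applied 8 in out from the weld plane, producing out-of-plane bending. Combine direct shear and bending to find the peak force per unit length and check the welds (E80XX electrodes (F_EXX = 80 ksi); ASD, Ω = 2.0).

L_w = 2 × 13.5 = 27 in; section modulus (unit throat) S = 2 × L²/6 = 60.75 in².
Direct shear f_v = P/L_w = 26.4/27 = 0.9778 kip/in.
Moment M = P × e = 26.4 × 8 = 211.2 kip·in; bending f_b = M/S = 3.477 kip/in.
f_max = √(f_v² + f_b²) = √(0.9778² + 3.477²) = 3.611 kip/in.
r_n/Ω = (1/2.0) × 0.6 × 80 × (0.707 × 0.1875) = 3.181 kip/in → NOT adequate.

f_max ≈ 3.61 kip/in; NOT adequate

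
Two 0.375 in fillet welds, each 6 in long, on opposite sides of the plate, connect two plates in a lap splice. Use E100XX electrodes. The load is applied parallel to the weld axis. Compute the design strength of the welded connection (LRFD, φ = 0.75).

E100XX → F_EXX = 100 ksi.
Effective throat t_e = 0.707 × 0.375 = 0.2651 in.
Total length L = 12 in; A_we = 0.2651 × 12 = 3.181 in².
F_nw = 0.6 F_EXX = 0.6 × 100 = 60 ksi.
φR_n = 0.75 × 60 × 3.181 = 143.2 kip.

φR_n ≈ 143 kip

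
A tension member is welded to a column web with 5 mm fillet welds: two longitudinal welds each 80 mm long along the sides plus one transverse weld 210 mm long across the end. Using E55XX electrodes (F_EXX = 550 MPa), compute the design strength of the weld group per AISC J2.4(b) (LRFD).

φR_n ≈ 395 kN

t_e = 0.707 × 5 = 3.535 mm.
R_nwl = 0.6 × 550 × 3.535 × 160 × 10⁻³ = 186.6 kN (longitudinal, 2 welds).
R_nwt = 0.6 × 550 × 3.535 × 210 × 10⁻³ = 245 kN (transverse, base value).
(i) R_nwl + R_nwt = 431.6 kN; (ii) 0.85 R_nwl + 1.5 R_nwt = 526.1 kN.
R_n = max = 526.1 kN [governs: (ii)]; φR_n = 394.6 kN.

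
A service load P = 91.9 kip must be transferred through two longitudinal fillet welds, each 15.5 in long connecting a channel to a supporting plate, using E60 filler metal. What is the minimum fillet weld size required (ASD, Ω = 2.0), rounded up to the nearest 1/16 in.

E60XX → F_EXX = 60 ksi.
Total weld length L = 31 in.
Required throat t_e = P × Ω / (0.6 F_EXX × L) = 91.9 × 2.0 / (0.6 × 60 × 31) = 0.1647 in.
Required leg w = t_e / 0.707 = 0.2329 in → use 1/4 in.

w = 1/4 in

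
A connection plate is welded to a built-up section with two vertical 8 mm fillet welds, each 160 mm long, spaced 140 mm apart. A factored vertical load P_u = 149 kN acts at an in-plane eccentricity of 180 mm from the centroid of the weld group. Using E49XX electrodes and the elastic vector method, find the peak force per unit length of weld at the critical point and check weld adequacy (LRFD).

f_max ≈ 1610 N/mm; NOT adequate

E49XX → F_EXX = 490 MPa.
Total weld length L_w = 320 mm. Treat welds as unit-width lines.
Polar moment about centroid: J = 2[d³/12 + d(b/2)²] = 2[160³/12 + 160×70²] = 2251000 mm³.
Direct shear f_v = P/L_w = 149×10³ / 320 = 465.6 N/mm (vertical).
Torsion M = P·e = 149×10³ × 180 = 26820000 N·mm.
Critical point at (x, y) = (70, 80) from centroid. f_tx = M·y/J = 953.3 N/mm; f_ty = M·x/J = 834.2 N/mm.
Resultant f_max = √[f_tx² + (f_v + f_ty)²] = √[953.3² + (465.6 + 834.2)²] = 1612 N/mm.
Capacity per unit length: φr_n = 0.75 × 0.6 × 490 × (0.707 × 8) = 1247 N/mm.
1612 > 1247 → NOT adequate.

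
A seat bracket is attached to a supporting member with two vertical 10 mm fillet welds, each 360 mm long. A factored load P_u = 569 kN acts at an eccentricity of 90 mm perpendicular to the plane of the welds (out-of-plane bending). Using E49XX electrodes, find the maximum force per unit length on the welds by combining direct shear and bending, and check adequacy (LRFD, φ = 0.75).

E49XX → F_EXX = 490 MPa.
L_w = 2 × 360 = 720 mm; section modulus (unit throat) S = 2 × L²/6 = 43200 mm².
Direct shear f_v = P/L_w = 569×10³/720 = 790.3 N/mm.
Moment M = P × e = 569×10³ × 90 = 51210000 N·mm; bending f_b = M/S = 1185 N/mm.
f_max = √(f_v² + f_b²) = √(790.3² + 1185²) = 1425 N/mm.
φr_n = 0.75 × 0.6 × 490 × (0.707 × 10) = 1559 N/mm → adequate.

f_max ≈ 1420 N/mm; adequate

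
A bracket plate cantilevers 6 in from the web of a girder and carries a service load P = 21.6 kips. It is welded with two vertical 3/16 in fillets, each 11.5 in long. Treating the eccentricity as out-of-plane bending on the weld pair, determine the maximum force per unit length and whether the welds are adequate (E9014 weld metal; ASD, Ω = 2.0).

f_max ≈ 3.09 kip/in; adequate

E90XX → F_EXX = 90 ksi.
L_w = 2 × 11.5 = 23 in; section modulus (unit throat) S = 2 × L²/6 = 44.08 in².
Direct shear f_v = P/L_w = 21.6/23 = 0.9391 kip/in.
Moment M = P × e = 21.6 × 6 = 129.6 kip·in; bending f_b = M/S = 2.94 kip/in.
f_max = √(f_v² + f_b²) = √(0.9391² + 2.94²) = 3.086 kip/in.
r_n/Ω = (1/2.0) × 0.6 × 90 × (0.707 × 0.1875) = 3.579 kip/in → adequate.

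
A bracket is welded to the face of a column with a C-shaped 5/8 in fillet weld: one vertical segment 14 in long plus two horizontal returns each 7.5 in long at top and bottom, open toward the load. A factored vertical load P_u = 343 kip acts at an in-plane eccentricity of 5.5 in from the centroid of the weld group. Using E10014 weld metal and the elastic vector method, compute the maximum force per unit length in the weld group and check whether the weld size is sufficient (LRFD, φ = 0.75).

f_max ≈ 24.1 kip/in; NOT adequate

E100XX → F_EXX = 100 ksi.
Total weld length L_w = 29 in. Treat welds as unit-width lines.
Centroid: x̄ = 2×7.5×3.75 / 29 = 1.94 in from the vertical weld.
Polar moment about centroid: J = I_x + I_y = [14³/12 + 2×7.5×7²] + [14×1.94² + 2(7.5³/12 + 7.5×1.81²)] = 1136 in³.
Direct shear f_v = P/L_w = 343 / 29 = 11.83 kip/in (vertical).
Torsion M = P·e = 343 × 5.5 = 1886.5 kip·in.
Critical point at (x, y) = (5.56, 7) from centroid. f_tx = M·y/J = 11.63 kip/in; f_ty = M·x/J = 9.235 kip/in.
Resultant f_max = √[f_tx² + (f_v + f_ty)²] = √[11.63² + (11.83 + 9.235)²] = 24.06 kip/in.
Capacity per unit length: φr_n = 0.75 × 0.6 × 100 × (0.707 × 0.625) = 19.88 kip/in.
24.06 > 19.88 → NOT adequate.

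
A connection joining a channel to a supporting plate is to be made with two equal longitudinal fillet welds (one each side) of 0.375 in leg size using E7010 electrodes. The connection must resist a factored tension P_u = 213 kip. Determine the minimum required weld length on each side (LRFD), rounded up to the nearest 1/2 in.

L = 13 in on each side

E70XX → F_EXX = 70 ksi.
Throat t_e = 0.707 × 0.375 = 0.2651 in.
φr_n = 0.75 × 0.6 × 70 × 0.2651 = 8.351 kip/in.
L_req = P_u / φr_n = 213 / 8.351 = 25.5 in total.
Per side: 25.5 / 2 = 12.75 in.
Round up → use L = 13 in on each side.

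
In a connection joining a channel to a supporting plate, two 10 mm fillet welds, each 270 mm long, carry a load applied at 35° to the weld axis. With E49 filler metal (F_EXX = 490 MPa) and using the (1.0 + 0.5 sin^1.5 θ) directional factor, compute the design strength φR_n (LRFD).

t_e = 0.707 × 10 = 7.07 mm; A_we = 7.07 × 540 = 3818 mm².
Directional factor: 1.0 + 0.5 sin^1.5(35°) = 1.217.
F_nw = 0.6 × 490 × 1.217 = 357.9 MPa.
φR_n = 0.75 × 357.9 × 3818 × 10⁻³ = 1025 kN.

φR_n ≈ 1020 kN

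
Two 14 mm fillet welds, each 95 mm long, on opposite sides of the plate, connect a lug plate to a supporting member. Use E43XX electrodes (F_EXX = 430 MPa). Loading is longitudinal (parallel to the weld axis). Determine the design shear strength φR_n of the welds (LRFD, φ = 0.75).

φR_n ≈ 364 kN

Effective throat t_e = 0.707 × 14 = 9.898 mm.
Total length L = 190 mm; A_we = 9.898 × 190 = 1881 mm².
F_nw = 0.6 F_EXX = 0.6 × 430 = 258 MPa.
φR_n = 0.75 × 258 × 1881 × 10⁻³ = 363.9 kN.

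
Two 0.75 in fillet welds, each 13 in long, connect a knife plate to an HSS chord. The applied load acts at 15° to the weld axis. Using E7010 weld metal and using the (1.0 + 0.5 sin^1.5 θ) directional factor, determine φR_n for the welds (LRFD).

E70XX → F_EXX = 70 ksi.
t_e = 0.707 × 0.75 = 0.5302 in; A_we = 0.5302 × 26 = 13.79 in².
Directional factor: 1.0 + 0.5 sin^1.5(15°) = 1.066.
F_nw = 0.6 × 70 × 1.066 = 44.77 ksi.
φR_n = 0.75 × 44.77 × 13.79 = 462.9 kips.

φR_n ≈ 463 kips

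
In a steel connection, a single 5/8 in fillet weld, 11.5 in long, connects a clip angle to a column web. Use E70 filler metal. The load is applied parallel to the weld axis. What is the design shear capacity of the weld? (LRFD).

φR_n ≈ 160 kip

E70XX → F_EXX = 70 ksi.
Effective throat t_e = 0.707 × 0.625 = 0.4419 in.
Total length L = 11.5 in; A_we = 0.4419 × 11.5 = 5.082 in².
F_nw = 0.6 F_EXX = 0.6 × 70 = 42 ksi.
φR_n = 0.75 × 42 × 5.082 = 160.1 kip.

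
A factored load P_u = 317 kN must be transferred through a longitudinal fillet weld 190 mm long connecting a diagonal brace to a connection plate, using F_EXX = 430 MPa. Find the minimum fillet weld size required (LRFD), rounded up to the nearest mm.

w = 13 mm

Total weld length L = 190 mm.
Required throat t_e = P_u / (φ × 0.6 F_EXX × L) = 317 / (0.75 × 0.6 × 430 × 190 × 10⁻³) = 8.622 mm.
Required leg w = t_e / 0.707 = 12.2 mm → use 13 mm.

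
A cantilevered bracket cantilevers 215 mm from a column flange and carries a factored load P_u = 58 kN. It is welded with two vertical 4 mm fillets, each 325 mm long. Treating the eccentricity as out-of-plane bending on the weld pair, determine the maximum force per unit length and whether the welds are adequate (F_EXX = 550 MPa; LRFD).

f_max ≈ 365 N/mm; adequate

L_w = 2 × 325 = 650 mm; section modulus (unit throat) S = 2 × L²/6 = 35210 mm².
Direct shear f_v = P/L_w = 58×10³/650 = 89.23 N/mm.
Moment M = P × e = 58×10³ × 215 = 12470000 N·mm; bending f_b = M/S = 354.2 N/mm.
f_max = √(f_v² + f_b²) = √(89.23² + 354.2²) = 365.2 N/mm.
φr_n = 0.75 × 0.6 × 550 × (0.707 × 4) = 699.9 N/mm → adequate.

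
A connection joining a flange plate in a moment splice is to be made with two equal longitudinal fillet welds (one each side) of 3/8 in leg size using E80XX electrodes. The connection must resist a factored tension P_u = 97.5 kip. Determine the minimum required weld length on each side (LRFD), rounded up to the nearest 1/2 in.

L = 5.5 in on each side

E80XX → F_EXX = 80 ksi.
Throat t_e = 0.707 × 0.375 = 0.2651 in.
φr_n = 0.75 × 0.6 × 80 × 0.2651 = 9.544 kip/in.
L_req = P_u / φr_n = 97.5 / 9.544 = 10.22 in total.
Per side: 10.22 / 2 = 5.108 in.
Round up → use L = 5.5 in on each side.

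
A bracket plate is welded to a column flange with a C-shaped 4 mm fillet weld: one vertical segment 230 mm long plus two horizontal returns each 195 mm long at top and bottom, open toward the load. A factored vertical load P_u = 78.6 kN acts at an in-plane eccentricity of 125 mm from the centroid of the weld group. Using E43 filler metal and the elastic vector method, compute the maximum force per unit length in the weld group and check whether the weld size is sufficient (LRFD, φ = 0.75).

f_max ≈ 305 N/mm; adequate

E43XX → F_EXX = 430 MPa.
Total weld length L_w = 620 mm. Treat welds as unit-width lines.
Centroid: x̄ = 2×195×97.5 / 620 = 61.33 mm from the vertical weld.
Polar moment about centroid: J = I_x + I_y = [230³/12 + 2×195×115²] + [230×61.33² + 2(195³/12 + 195×36.17²)] = 8783000 mm³.
Direct shear f_v = P/L_w = 78.6×10³ / 620 = 126.8 N/mm (vertical).
Torsion M = P·e = 78.6×10³ × 125 = 9825000 N·mm.
Critical point at (x, y) = (133.7, 115) from centroid. f_tx = M·y/J = 128.6 N/mm; f_ty = M·x/J = 149.5 N/mm.
Resultant f_max = √[f_tx² + (f_v + f_ty)²] = √[128.6² + (126.8 + 149.5)²] = 304.8 N/mm.
Capacity per unit length: φr_n = 0.75 × 0.6 × 430 × (0.707 × 4) = 547.2 N/mm.
304.8 ≤ 547.2 → adequate.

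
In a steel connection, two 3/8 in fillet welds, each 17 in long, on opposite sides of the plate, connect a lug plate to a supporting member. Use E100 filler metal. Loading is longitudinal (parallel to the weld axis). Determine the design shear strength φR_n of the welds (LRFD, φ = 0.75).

φR_n ≈ 406 kips

E100XX → F_EXX = 100 ksi.
Effective throat t_e = 0.707 × 0.375 = 0.2651 in.
Total length L = 34 in; A_we = 0.2651 × 34 = 9.014 in².
F_nw = 0.6 F_EXX = 0.6 × 100 = 60 ksi.
φR_n = 0.75 × 60 × 9.014 = 405.6 kips.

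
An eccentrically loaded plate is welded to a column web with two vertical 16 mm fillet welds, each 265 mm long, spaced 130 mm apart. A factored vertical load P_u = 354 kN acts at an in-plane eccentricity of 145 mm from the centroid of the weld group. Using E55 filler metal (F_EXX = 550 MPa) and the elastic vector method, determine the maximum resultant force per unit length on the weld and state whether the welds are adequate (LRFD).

f_max ≈ 1810 N/mm; adequate

Total weld length L_w = 530 mm. Treat welds as unit-width lines.
Polar moment about centroid: J = 2[d³/12 + d(b/2)²] = 2[265³/12 + 265×65²] = 5341000 mm³.
Direct shear f_v = P/L_w = 354×10³ / 530 = 667.9 N/mm (vertical).
Torsion M = P·e = 354×10³ × 145 = 51330000 N·mm.
Critical point at (x, y) = (65, 132.5) from centroid. f_tx = M·y/J = 1273 N/mm; f_ty = M·x/J = 624.7 N/mm.
Resultant f_max = √[f_tx² + (f_v + f_ty)²] = √[1273² + (667.9 + 624.7)²] = 1815 N/mm.
Capacity per unit length: φr_n = 0.75 × 0.6 × 550 × (0.707 × 16) = 2800 N/mm.
1815 ≤ 2800 → adequate.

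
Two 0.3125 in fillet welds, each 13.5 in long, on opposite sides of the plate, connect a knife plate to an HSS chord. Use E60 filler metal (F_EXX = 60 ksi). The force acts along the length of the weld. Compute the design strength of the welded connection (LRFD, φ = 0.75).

Effective throat t_e = 0.707 × 0.3125 = 0.2209 in.
Total length L = 27 in; A_we = 0.2209 × 27 = 5.965 in².
F_nw = 0.6 F_EXX = 0.6 × 60 = 36 ksi.
φR_n = 0.75 × 36 × 5.965 = 161.1 kip.

φR_n ≈ 161 kip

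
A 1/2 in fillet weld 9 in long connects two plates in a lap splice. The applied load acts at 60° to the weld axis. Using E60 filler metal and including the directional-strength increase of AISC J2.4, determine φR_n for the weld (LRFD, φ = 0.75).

E60XX → F_EXX = 60 ksi.
t_e = 0.707 × 0.5 = 0.3535 in; A_we = 0.3535 × 9 = 3.181 in².
Directional factor: 1.0 + 0.5 sin^1.5(60°) = 1.403.
F_nw = 0.6 × 60 × 1.403 = 50.51 ksi.
φR_n = 0.75 × 50.51 × 3.181 = 120.5 kip.

φR_n ≈ 121 kip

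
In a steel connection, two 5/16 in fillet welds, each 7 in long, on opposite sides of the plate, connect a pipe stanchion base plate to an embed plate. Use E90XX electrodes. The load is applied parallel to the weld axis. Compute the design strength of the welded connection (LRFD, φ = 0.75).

φR_n ≈ 125 kip

E90XX → F_EXX = 90 ksi.
Effective throat t_e = 0.707 × 0.3125 = 0.2209 in.
Total length L = 14 in; A_we = 0.2209 × 14 = 3.093 in².
F_nw = 0.6 F_EXX = 0.6 × 90 = 54 ksi.
φR_n = 0.75 × 54 × 3.093 = 125.3 kip.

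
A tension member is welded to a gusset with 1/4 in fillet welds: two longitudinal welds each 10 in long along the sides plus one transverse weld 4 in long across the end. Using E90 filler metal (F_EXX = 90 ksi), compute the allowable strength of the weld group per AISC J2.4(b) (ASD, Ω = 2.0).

t_e = 0.707 × 0.25 = 0.1767 in.
R_nwl = 0.6 × 90 × 0.1767 × 20 = 190.9 kips (longitudinal, 2 welds).
R_nwt = 0.6 × 90 × 0.1767 × 4 = 38.18 kips (transverse, base value).
(i) R_nwl + R_nwt = 229.1 kips; (ii) 0.85 R_nwl + 1.5 R_nwt = 219.5 kips.
R_n = max = 229.1 kips [governs: (i)]; R_n/Ω = 114.5 kips.

R_n/Ω ≈ 115 kips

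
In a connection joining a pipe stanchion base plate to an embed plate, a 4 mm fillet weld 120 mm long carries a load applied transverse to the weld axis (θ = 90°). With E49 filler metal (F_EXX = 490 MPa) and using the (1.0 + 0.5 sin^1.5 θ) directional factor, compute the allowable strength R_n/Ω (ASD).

R_n/Ω ≈ 74.8 kN

t_e = 0.707 × 4 = 2.828 mm; A_we = 2.828 × 120 = 339.4 mm².
Directional factor: 1.0 + 0.5 sin^1.5(90°) = 1.5.
F_nw = 0.6 × 490 × 1.5 = 441 MPa.
R_n/Ω = (441 × 339.4) / 2.0 × 10⁻³ = 74.83 kN.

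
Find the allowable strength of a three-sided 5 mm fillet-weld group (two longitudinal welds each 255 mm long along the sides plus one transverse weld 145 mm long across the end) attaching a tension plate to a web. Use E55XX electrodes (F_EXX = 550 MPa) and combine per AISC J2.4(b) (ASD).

t_e = 0.707 × 5 = 3.535 mm.
R_nwl = 0.6 × 550 × 3.535 × 510 × 10⁻³ = 594.9 kN (longitudinal, 2 welds).
R_nwt = 0.6 × 550 × 3.535 × 145 × 10⁻³ = 169.1 kN (transverse, base value).
(i) R_nwl + R_nwt = 764.1 kN; (ii) 0.85 R_nwl + 1.5 R_nwt = 759.4 kN.
R_n = max = 764.1 kN [governs: (i)]; R_n/Ω = 382 kN.

R_n/Ω ≈ 382 kN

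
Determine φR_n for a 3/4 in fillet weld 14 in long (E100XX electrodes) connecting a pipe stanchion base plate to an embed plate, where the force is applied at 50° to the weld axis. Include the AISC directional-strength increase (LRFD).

E100XX → F_EXX = 100 ksi.
t_e = 0.707 × 0.75 = 0.5302 in; A_we = 0.5302 × 14 = 7.423 in².
Directional factor: 1.0 + 0.5 sin^1.5(50°) = 1.335.
F_nw = 0.6 × 100 × 1.335 = 80.11 ksi.
φR_n = 0.75 × 80.11 × 7.423 = 446 kip.

φR_n ≈ 446 kip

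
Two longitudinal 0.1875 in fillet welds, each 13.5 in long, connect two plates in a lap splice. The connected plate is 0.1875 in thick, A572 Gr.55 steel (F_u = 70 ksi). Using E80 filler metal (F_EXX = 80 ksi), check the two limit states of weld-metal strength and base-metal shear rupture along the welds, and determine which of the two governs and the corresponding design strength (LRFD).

φR_n ≈ 129 kip (weld metal governs)

t_e = 0.707 × 0.1875 = 0.1326 in; L = 27 in.
Weld metal: φR_n = 0.75 × 0.6 × 80 × 0.1326 × 27 = 128.9 kip.
Base metal (shear rupture): φR_n = 0.75 × 0.6 × 70 × 0.1875 × 27 = 159.5 kip.
Governing: weld metal.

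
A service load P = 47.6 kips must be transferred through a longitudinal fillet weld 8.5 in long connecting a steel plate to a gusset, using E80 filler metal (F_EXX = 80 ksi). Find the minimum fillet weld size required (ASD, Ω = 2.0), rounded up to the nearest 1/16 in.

Total weld length L = 8.5 in.
Required throat t_e = P × Ω / (0.6 F_EXX × L) = 47.6 × 2.0 / (0.6 × 80 × 8.5) = 0.2333 in.
Required leg w = t_e / 0.707 = 0.33 in → use 3/8 in.

w = 3/8 in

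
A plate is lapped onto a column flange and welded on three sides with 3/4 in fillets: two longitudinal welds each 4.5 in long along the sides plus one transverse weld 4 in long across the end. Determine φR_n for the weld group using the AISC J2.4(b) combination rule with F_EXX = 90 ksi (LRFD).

t_e = 0.707 × 0.75 = 0.5302 in.
R_nwl = 0.6 × 90 × 0.5302 × 9 = 257.7 kips (longitudinal, 2 welds).
R_nwt = 0.6 × 90 × 0.5302 × 4 = 114.5 kips (transverse, base value).
(i) R_nwl + R_nwt = 372.2 kips; (ii) 0.85 R_nwl + 1.5 R_nwt = 390.8 kips.
R_n = max = 390.8 kips [governs: (ii)]; φR_n = 293.1 kips.

φR_n ≈ 293 kips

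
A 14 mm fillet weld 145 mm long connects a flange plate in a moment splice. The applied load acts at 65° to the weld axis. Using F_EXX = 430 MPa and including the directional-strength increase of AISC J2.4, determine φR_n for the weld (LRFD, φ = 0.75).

φR_n ≈ 398 kN

t_e = 0.707 × 14 = 9.898 mm; A_we = 9.898 × 145 = 1435 mm².
Directional factor: 1.0 + 0.5 sin^1.5(65°) = 1.431.
F_nw = 0.6 × 430 × 1.431 = 369.3 MPa.
φR_n = 0.75 × 369.3 × 1435 × 10⁻³ = 397.5 kN.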